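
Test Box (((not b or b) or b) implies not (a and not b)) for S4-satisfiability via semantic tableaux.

1. Box (((not b or b) or b) implies not (a and not b)), u
2. ((not b or b) or b) implies not (a and not b), u
3. not (a and not b), u
4. b, u
Accessibility: uRu

Yes, satisfiable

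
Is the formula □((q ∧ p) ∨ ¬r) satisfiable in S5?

1. □((q ∧ p) ∨ ¬r), w0
2. (q ∧ p) ∨ ¬r, w0
3. ¬r, w0
Accessibility: w0Rw0

Satisfiable (open branch found)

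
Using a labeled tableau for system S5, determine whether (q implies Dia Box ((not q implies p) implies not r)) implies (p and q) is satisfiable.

Satisfiable (open branch found)

1. (q implies Dia Box ((not q implies p) implies not r)) implies (p and q), 0
2. p and q, 0
3. p, 0
4. q, 0
Accessibility: 0R0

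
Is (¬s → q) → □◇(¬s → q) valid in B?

Tableau for the negation ¬((¬s → q) → □◇(¬s → q)):
1. ¬((¬s → q) → □◇(¬s → q)), u
2. ¬s → q, u   [¬→-rule on 1]
3. ¬□◇(¬s → q), u   [¬→-rule on 1]
4. q, u   [→-rule on 2 (branches; this branch)]
5. ¬◇(¬s → q), v   [¬□-rule on 3: fresh world v, uRv]
6. ¬(¬s → q), u   [¬◇-rule on 5 via vRu]
7. ¬s, u   [¬→-rule on 6]
8. ¬q, u   [¬→-rule on 6]
Accessibility: uRu, uRv, vRu, vRv
Branch closes: q and ¬q both at u.
All branches of the negation close; one closing branch shown above.

Yes, valid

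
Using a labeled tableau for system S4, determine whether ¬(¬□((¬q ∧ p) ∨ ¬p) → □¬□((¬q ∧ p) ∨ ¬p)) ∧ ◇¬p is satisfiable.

Satisfiable (open branch found)

1. ¬(¬□((¬q ∧ p) ∨ ¬p) → □¬□((¬q ∧ p) ∨ ¬p)) ∧ ◇¬p, 0
2. ¬(¬□((¬q ∧ p) ∨ ¬p) → □¬□((¬q ∧ p) ∨ ¬p)), 0
3. ◇¬p, 0
4. ¬□((¬q ∧ p) ∨ ¬p), 0
5. ¬□¬□((¬q ∧ p) ∨ ¬p), 0
6. ¬p, 1
7. ¬((¬q ∧ p) ∨ ¬p), 2
8. ¬(¬q ∧ p), 2
9. p, 2
10. q, 2
11. □((¬q ∧ p) ∨ ¬p), 3
12. (¬q ∧ p) ∨ ¬p, 3
13. ¬p, 3
Accessibility: 0R0, 0R1, 0R2, 0R3, 1R1, 2R2, 3R3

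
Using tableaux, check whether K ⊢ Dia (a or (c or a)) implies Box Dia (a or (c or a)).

No, not valid

Tableau for the negation not (Dia (a or (c or a)) implies Box Dia (a or (c or a))):
1. not (Dia (a or (c or a)) implies Box Dia (a or (c or a))), 0
2. Dia (a or (c or a)), 0
3. not Box Dia (a or (c or a)), 0
4. a or (c or a), 1
5. c or a, 1
6. a, 1
7. not Dia (a or (c or a)), 2
Accessibility: 0R1, 0R2
The negation has an open branch (countermodel exists).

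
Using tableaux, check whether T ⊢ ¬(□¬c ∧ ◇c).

Tableau for the negation □¬c ∧ ◇c:
1. □¬c ∧ ◇c, u
2. □¬c, u
3. ◇c, u
4. ¬c, u
5. c, v
6. ¬c, v
Accessibility: uRu, uRv, vRv
Branch closes: c and ¬c both at v.
All branches of the negation close; one closing branch shown above.

Yes, valid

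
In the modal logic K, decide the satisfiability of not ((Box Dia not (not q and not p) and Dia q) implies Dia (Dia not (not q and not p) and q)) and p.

Unsatisfiable (every branch closes)

1. not ((Box Dia not (not q and not p) and Dia q) implies Dia (Dia not (not q and not p) and q)) and p, w0
2. not ((Box Dia not (not q and not p) and Dia q) implies Dia (Dia not (not q and not p) and q)), w0   [and-rule on 1]
3. p, w0   [and-rule on 1]
4. Box Dia not (not q and not p) and Dia q, w0   [neg-implies-rule on 2]
5. not Dia (Dia not (not q and not p) and q), w0   [neg-implies-rule on 2]
6. Box Dia not (not q and not p), w0   [and-rule on 4]
7. Dia q, w0   [and-rule on 4]
8. q, w1   [Dia-rule on 7: fresh world w1, w0Rw1]
9. not (Dia not (not q and not p) and q), w1   [neg-Dia-rule on 5 via w0Rw1]
10. Dia not (not q and not p), w1   [Box-rule on 6 via w0Rw1]
11. not Dia not (not q and not p), w1   [neg-and-rule on 9 (branches; this branch)]
12. not (not q and not p), w2   [Dia-rule on 10: fresh world w2, w1Rw2]
13. not q and not p, w2   [neg-Dia-rule on 11 via w1Rw2]
14. not q, w2   [and-rule on 13]
15. not p, w2   [and-rule on 13]
16. p, w2   [neg-and-rule on 12 (branches; this branch)]
Accessibility: w0Rw1, w1Rw2
Branch closes: p and not p both at w2.
Every branch closes; the branch above is one of them.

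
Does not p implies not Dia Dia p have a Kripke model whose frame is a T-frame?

Yes, satisfiable

1. not p implies not Dia Dia p, w0
2. not Dia Dia p, w0
3. not Dia p, w0
4. not p, w0
Accessibility: w0Rw0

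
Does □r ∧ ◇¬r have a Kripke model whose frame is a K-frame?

No, unsatisfiable

1. □r ∧ ◇¬r, w0
2. □r, w0
3. ◇¬r, w0
4. ¬r, w1
5. r, w1
Accessibility: w0Rw1
Branch closes: r and ¬r both at w1.
Every branch closes; the branch above is one of them.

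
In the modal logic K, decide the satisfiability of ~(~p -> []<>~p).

Yes, satisfiable

1. ~(~p -> []<>~p), u
2. ~p, u
3. ~[]<>~p, u
4. ~<>~p, v
Accessibility: uRv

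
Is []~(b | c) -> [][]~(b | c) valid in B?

Tableau for the negation ~([]~(b | c) -> [][]~(b | c)):
1. ~([]~(b | c) -> [][]~(b | c)), w0
2. []~(b | c), w0
3. ~[][]~(b | c), w0
4. ~(b | c), w0
5. ~b, w0
6. ~c, w0
7. ~[]~(b | c), w1
8. ~(b | c), w1
9. ~b, w1
10. ~c, w1
11. b | c, w2
12. c, w2
Accessibility: w0Rw0, w0Rw1, w1Rw0, w1Rw1, w1Rw2, w2Rw1, w2Rw2
The negation has an open branch (countermodel exists).

No, not valid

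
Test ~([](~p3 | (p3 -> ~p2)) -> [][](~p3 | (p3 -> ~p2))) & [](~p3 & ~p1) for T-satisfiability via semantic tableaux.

Satisfiable

1. ~([](~p3 | (p3 -> ~p2)) -> [][](~p3 | (p3 -> ~p2))) & [](~p3 & ~p1), 0
2. ~([](~p3 | (p3 -> ~p2)) -> [][](~p3 | (p3 -> ~p2))), 0   [&-rule on 1]
3. [](~p3 & ~p1), 0   [&-rule on 1]
4. [](~p3 | (p3 -> ~p2)), 0   [~->-rule on 2]
5. ~[][](~p3 | (p3 -> ~p2)), 0   [~->-rule on 2]
6. ~p3 & ~p1, 0   [[]-rule on 3 via 0R0]
7. ~p3, 0   [&-rule on 6]
8. ~p1, 0   [&-rule on 6]
9. ~p3 | (p3 -> ~p2), 0   [[]-rule on 4 via 0R0]
10. p3 -> ~p2, 0   [|-rule on 9 (branches; this branch)]
11. ~p2, 0   [->-rule on 10 (branches; this branch)]
12. ~[](~p3 | (p3 -> ~p2)), 1   [~[]-rule on 5: fresh world 1, 0R1]
13. ~p3 & ~p1, 1   [[]-rule on 3 via 0R1]
14. ~p3, 1   [&-rule on 13]
15. ~p1, 1   [&-rule on 13]
16. ~p3 | (p3 -> ~p2), 1   [[]-rule on 4 via 0R1]
17. p3 -> ~p2, 1   [|-rule on 16 (branches; this branch)]
18. ~p2, 1   [->-rule on 17 (branches; this branch)]
19. ~(~p3 | (p3 -> ~p2)), 2   [~[]-rule on 12: fresh world 2, 1R2]
20. p3, 2   [~|-rule on 19]
21. ~(p3 -> ~p2), 2   [~|-rule on 19]
22. p2, 2   [~->-rule on 21]
Accessibility: 0R0, 0R1, 1R1, 1R2, 2R2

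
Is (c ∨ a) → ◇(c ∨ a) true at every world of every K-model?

Tableau for the negation ¬((c ∨ a) → ◇(c ∨ a)):
1. ¬((c ∨ a) → ◇(c ∨ a)), u
2. c ∨ a, u   [¬→-rule on 1]
3. ¬◇(c ∨ a), u   [¬→-rule on 1]
4. a, u   [∨-rule on 2 (branches; this branch)]
The negation has an open branch (countermodel exists).

Invalid (countermodel exists)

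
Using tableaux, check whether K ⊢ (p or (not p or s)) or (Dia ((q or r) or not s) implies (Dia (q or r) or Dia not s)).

Valid in K

Tableau for the negation not ((p or (not p or s)) or (Dia ((q or r) or not s) implies (Dia (q or r) or Dia not s))):
1. not ((p or (not p or s)) or (Dia ((q or r) or not s) implies (Dia (q or r) or Dia not s))), 0
2. not (p or (not p or s)), 0   [neg-or-rule on 1]
3. not (Dia ((q or r) or not s) implies (Dia (q or r) or Dia not s)), 0   [neg-or-rule on 1]
4. not p, 0   [neg-or-rule on 2]
5. not (not p or s), 0   [neg-or-rule on 2]
6. Dia ((q or r) or not s), 0   [neg-implies-rule on 3]
7. not (Dia (q or r) or Dia not s), 0   [neg-implies-rule on 3]
8. p, 0   [neg-or-rule on 5]
9. not s, 0   [neg-or-rule on 5]
Branch closes: p and not p both at 0.
Every branch of the negation's tableau closes; the branch above is one of them.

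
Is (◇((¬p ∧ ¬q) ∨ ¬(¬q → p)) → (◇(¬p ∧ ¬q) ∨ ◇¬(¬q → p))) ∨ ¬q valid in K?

Tableau for the negation ¬((◇((¬p ∧ ¬q) ∨ ¬(¬q → p)) → (◇(¬p ∧ ¬q) ∨ ◇¬(¬q → p))) ∨ ¬q):
1. ¬((◇((¬p ∧ ¬q) ∨ ¬(¬q → p)) → (◇(¬p ∧ ¬q) ∨ ◇¬(¬q → p))) ∨ ¬q), u
2. ¬(◇((¬p ∧ ¬q) ∨ ¬(¬q → p)) → (◇(¬p ∧ ¬q) ∨ ◇¬(¬q → p))), u   [¬∨-rule on 1]
3. q, u   [¬∨-rule on 1]
4. ◇((¬p ∧ ¬q) ∨ ¬(¬q → p)), u   [¬→-rule on 2]
5. ¬(◇(¬p ∧ ¬q) ∨ ◇¬(¬q → p)), u   [¬→-rule on 2]
6. ¬◇(¬p ∧ ¬q), u   [¬∨-rule on 5]
7. ¬◇¬(¬q → p), u   [¬∨-rule on 5]
8. (¬p ∧ ¬q) ∨ ¬(¬q → p), v   [◇-rule on 4: fresh world v, uRv]
9. ¬(¬p ∧ ¬q), v   [¬◇-rule on 6 via uRv]
10. ¬q → p, v   [¬◇-rule on 7 via uRv]
11. ¬(¬q → p), v   [∨-rule on 8 (branches; this branch)]
12. ¬q, v   [¬→-rule on 11]
13. ¬p, v   [¬→-rule on 11]
14. q, v   [¬∧-rule on 9 (branches; this branch)]
Accessibility: uRv
Branch closes: q and ¬q both at v.
Every branch of the negation's tableau closes; the branch above is one of them.

Yes, valid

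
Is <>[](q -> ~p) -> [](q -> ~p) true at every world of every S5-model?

Tableau for the negation ~(<>[](q -> ~p) -> [](q -> ~p)):
1. ~(<>[](q -> ~p) -> [](q -> ~p)), w0
2. <>[](q -> ~p), w0   [~->-rule on 1]
3. ~[](q -> ~p), w0   [~->-rule on 1]
4. [](q -> ~p), w1   [<>-rule on 2: fresh world w1, w0Rw1]
5. q -> ~p, w0   [[]-rule on 4 via w1Rw0]
6. q -> ~p, w1   [[]-rule on 4 via w1Rw1]
7. ~p, w0   [->-rule on 5 (branches; this branch)]
8. ~p, w1   [->-rule on 6 (branches; this branch)]
9. ~(q -> ~p), w2   [~[]-rule on 3: fresh world w2, w0Rw2]
10. q, w2   [~->-rule on 9]
11. p, w2   [~->-rule on 9]
12. q -> ~p, w2   [[]-rule on 4 via w1Rw2]
13. ~p, w2   [->-rule on 12 (branches; this branch)]
Accessibility: w0Rw0, w0Rw1, w0Rw2, w1Rw0, w1Rw1, w1Rw2, w2Rw0, w2Rw1, w2Rw2
Branch closes: p and ~p both at w2.
Every branch of the negation's tableau closes; the branch above is one of them.

Yes, valid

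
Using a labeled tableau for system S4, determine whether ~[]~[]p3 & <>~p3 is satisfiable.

1. ~[]~[]p3 & <>~p3, 0
2. ~[]~[]p3, 0
3. <>~p3, 0
4. []p3, 1
5. p3, 1
6. ~p3, 2
Accessibility: 0R0, 0R1, 0R2, 1R1, 2R2

Satisfiable (open branch found)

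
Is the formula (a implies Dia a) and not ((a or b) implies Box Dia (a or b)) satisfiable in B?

1. (a implies Dia a) and not ((a or b) implies Box Dia (a or b)), u
2. a implies Dia a, u
3. not ((a or b) implies Box Dia (a or b)), u
4. a or b, u
5. not Box Dia (a or b), u
6. Dia a, u
7. b, u
8. not Dia (a or b), v
9. not (a or b), u
10. not a, u
11. not b, u
Accessibility: uRu, uRv, vRu, vRv
Branch closes: b and not b both at u.
All branches of the tableau close; one closing branch shown above.

Unsatisfiable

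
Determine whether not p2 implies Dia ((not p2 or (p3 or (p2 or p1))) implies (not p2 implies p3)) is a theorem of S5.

No, not valid

Tableau for the negation not (not p2 implies Dia ((not p2 or (p3 or (p2 or p1))) implies (not p2 implies p3))):
1. not (not p2 implies Dia ((not p2 or (p3 or (p2 or p1))) implies (not p2 implies p3))), u
2. not p2, u
3. not Dia ((not p2 or (p3 or (p2 or p1))) implies (not p2 implies p3)), u
4. not ((not p2 or (p3 or (p2 or p1))) implies (not p2 implies p3)), u
5. not p2 or (p3 or (p2 or p1)), u
6. not (not p2 implies p3), u
7. not p3, u
8. p3 or (p2 or p1), u
9. p2 or p1, u
10. p1, u
Accessibility: uRu
The negation has an open branch (countermodel exists).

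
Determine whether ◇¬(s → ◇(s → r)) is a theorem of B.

Not valid

Tableau for the negation ¬◇¬(s → ◇(s → r)):
1. ¬◇¬(s → ◇(s → r)), u
2. s → ◇(s → r), u
3. ◇(s → r), u
4. s → r, v
5. s → ◇(s → r), v
6. r, v
7. ◇(s → r), v
8. s → r, w
9. r, w
Accessibility: uRu, uRv, vRu, vRv, vRw, wRv, wRw
The negation has an open branch (countermodel exists).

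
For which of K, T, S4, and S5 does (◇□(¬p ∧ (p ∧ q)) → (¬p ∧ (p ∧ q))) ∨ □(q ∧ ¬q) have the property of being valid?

T, S4, S5

K-tableau for the negation ¬((◇□(¬p ∧ (p ∧ q)) → (¬p ∧ (p ∧ q))) ∨ □(q ∧ ¬q)):
1. ¬((◇□(¬p ∧ (p ∧ q)) → (¬p ∧ (p ∧ q))) ∨ □(q ∧ ¬q)), w0
2. ¬(◇□(¬p ∧ (p ∧ q)) → (¬p ∧ (p ∧ q))), w0   [¬∨-rule on 1]
3. ¬□(q ∧ ¬q), w0   [¬∨-rule on 1]
4. ◇□(¬p ∧ (p ∧ q)), w0   [¬→-rule on 2]
5. ¬(¬p ∧ (p ∧ q)), w0   [¬→-rule on 2]
6. ¬(p ∧ q), w0   [¬∧-rule on 5 (branches; this branch)]
7. ¬q, w0   [¬∧-rule on 6 (branches; this branch)]
8. ¬(q ∧ ¬q), w1   [¬□-rule on 3: fresh world w1, w0Rw1]
9. q, w1   [¬∧-rule on 8 (branches; this branch)]
10. □(¬p ∧ (p ∧ q)), w2   [◇-rule on 4: fresh world w2, w0Rw2]
Accessibility: w0Rw1, w0Rw2
Complete open branch: countermodel on a K-frame, so not valid in K.
T-tableau for the negation ¬((◇□(¬p ∧ (p ∧ q)) → (¬p ∧ (p ∧ q))) ∨ □(q ∧ ¬q)):
1. ¬((◇□(¬p ∧ (p ∧ q)) → (¬p ∧ (p ∧ q))) ∨ □(q ∧ ¬q)), w0
2. ¬(◇□(¬p ∧ (p ∧ q)) → (¬p ∧ (p ∧ q))), w0   [¬∨-rule on 1]
3. ¬□(q ∧ ¬q), w0   [¬∨-rule on 1]
4. ◇□(¬p ∧ (p ∧ q)), w0   [¬→-rule on 2]
5. ¬(¬p ∧ (p ∧ q)), w0   [¬→-rule on 2]
6. ¬(p ∧ q), w0   [¬∧-rule on 5 (branches; this branch)]
7. ¬q, w0   [¬∧-rule on 6 (branches; this branch)]
8. ¬(q ∧ ¬q), w1   [¬□-rule on 3: fresh world w1, w0Rw1]
9. q, w1   [¬∧-rule on 8 (branches; this branch)]
10. □(¬p ∧ (p ∧ q)), w2   [◇-rule on 4: fresh world w2, w0Rw2]
11. ¬p ∧ (p ∧ q), w2   [□-rule on 10 via w2Rw2]
12. ¬p, w2   [∧-rule on 11]
13. p ∧ q, w2   [∧-rule on 11]
14. p, w2   [∧-rule on 13]
15. q, w2   [∧-rule on 13]
Accessibility: w0Rw0, w0Rw1, w0Rw2, w1Rw1, w2Rw2
Branch closes: p and ¬p both at w2.
Every branch closes (one shown): valid in T, hence also in S4, S5 (every theorem of T is a theorem of S4 and S5).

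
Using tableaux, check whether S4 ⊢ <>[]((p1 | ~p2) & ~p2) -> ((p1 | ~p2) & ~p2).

No, not valid

Tableau for the negation ~(<>[]((p1 | ~p2) & ~p2) -> ((p1 | ~p2) & ~p2)):
1. ~(<>[]((p1 | ~p2) & ~p2) -> ((p1 | ~p2) & ~p2)), 0
2. <>[]((p1 | ~p2) & ~p2), 0
3. ~((p1 | ~p2) & ~p2), 0
4. p2, 0
5. []((p1 | ~p2) & ~p2), 1
6. (p1 | ~p2) & ~p2, 1
7. p1 | ~p2, 1
8. ~p2, 1
Accessibility: 0R0, 0R1, 1R1
The negation has an open branch (countermodel exists).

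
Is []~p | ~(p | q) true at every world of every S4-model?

No, not valid

Tableau for the negation ~([]~p | ~(p | q)):
1. ~([]~p | ~(p | q)), w0
2. ~[]~p, w0
3. p | q, w0
4. q, w0
5. p, w1
Accessibility: w0Rw0, w0Rw1, w1Rw1
The negation has an open branch (countermodel exists).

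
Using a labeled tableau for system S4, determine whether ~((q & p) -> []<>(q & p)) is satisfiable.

1. ~((q & p) -> []<>(q & p)), u
2. q & p, u
3. ~[]<>(q & p), u
4. q, u
5. p, u
6. ~<>(q & p), v
7. ~(q & p), v
8. ~p, v
Accessibility: uRu, uRv, vRv

Satisfiable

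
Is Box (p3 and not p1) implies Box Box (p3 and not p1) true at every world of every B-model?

Tableau for the negation not (Box (p3 and not p1) implies Box Box (p3 and not p1)):
1. not (Box (p3 and not p1) implies Box Box (p3 and not p1)), 0
2. Box (p3 and not p1), 0   [neg-implies-rule on 1]
3. not Box Box (p3 and not p1), 0   [neg-implies-rule on 1]
4. p3 and not p1, 0   [Box-rule on 2 via 0R0]
5. p3, 0   [and-rule on 4]
6. not p1, 0   [and-rule on 4]
7. not Box (p3 and not p1), 1   [neg-Box-rule on 3: fresh world 1, 0R1]
8. p3 and not p1, 1   [Box-rule on 2 via 0R1]
9. p3, 1   [and-rule on 8]
10. not p1, 1   [and-rule on 8]
11. not (p3 and not p1), 2   [neg-Box-rule on 7: fresh world 2, 1R2]
12. p1, 2   [neg-and-rule on 11 (branches; this branch)]
Accessibility: 0R0, 0R1, 1R0, 1R1, 1R2, 2R1, 2R2
The negation has an open branch (countermodel exists).

Invalid (countermodel exists)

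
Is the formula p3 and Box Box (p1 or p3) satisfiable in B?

1. p3 and Box Box (p1 or p3), u
2. p3, u   [and-rule on 1]
3. Box Box (p1 or p3), u   [and-rule on 1]
4. Box (p1 or p3), u   [Box-rule on 3 via uRu]
5. p1 or p3, u   [Box-rule on 4 via uRu]
Accessibility: uRu

Satisfiable (open branch found)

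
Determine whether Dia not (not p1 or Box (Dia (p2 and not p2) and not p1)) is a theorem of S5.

Tableau for the negation not Dia not (not p1 or Box (Dia (p2 and not p2) and not p1)):
1. not Dia not (not p1 or Box (Dia (p2 and not p2) and not p1)), u
2. not p1 or Box (Dia (p2 and not p2) and not p1), u
3. not p1, u
Accessibility: uRu
The negation has an open branch (countermodel exists).

Not valid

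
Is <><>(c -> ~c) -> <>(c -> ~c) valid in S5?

Tableau for the negation ~(<><>(c -> ~c) -> <>(c -> ~c)):
1. ~(<><>(c -> ~c) -> <>(c -> ~c)), u
2. <><>(c -> ~c), u
3. ~<>(c -> ~c), u
4. ~(c -> ~c), u
5. c, u
6. <>(c -> ~c), v
7. ~(c -> ~c), v
8. c, v
9. c -> ~c, w
10. ~(c -> ~c), w
11. c, w
12. ~c, w
Accessibility: uRu, uRv, uRw, vRu, vRv, vRw, wRu, wRv, wRw
Branch closes: c and ~c both at w.
Every branch of the negation's tableau closes; the branch above is one of them.

Valid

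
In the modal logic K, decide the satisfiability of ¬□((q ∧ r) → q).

1. ¬□((q ∧ r) → q), u
2. ¬((q ∧ r) → q), v
3. q ∧ r, v
4. ¬q, v
5. q, v
6. r, v
Accessibility: uRv
Branch closes: q and ¬q both at v.
All branches of the tableau close; one closing branch shown above.

No, unsatisfiable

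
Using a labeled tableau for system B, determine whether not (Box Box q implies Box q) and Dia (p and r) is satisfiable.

No, unsatisfiable

1. not (Box Box q implies Box q) and Dia (p and r), w0
2. not (Box Box q implies Box q), w0   [and-rule on 1]
3. Dia (p and r), w0   [and-rule on 1]
4. Box Box q, w0   [neg-implies-rule on 2]
5. not Box q, w0   [neg-implies-rule on 2]
6. Box q, w0   [Box-rule on 4 via w0Rw0]
7. q, w0   [Box-rule on 6 via w0Rw0]
8. p and r, w1   [Dia-rule on 3: fresh world w1, w0Rw1]
9. p, w1   [and-rule on 8]
10. r, w1   [and-rule on 8]
11. Box q, w1   [Box-rule on 4 via w0Rw1]
12. q, w1   [Box-rule on 6 via w0Rw1]
13. not q, w2   [neg-Box-rule on 5: fresh world w2, w0Rw2]
14. Box q, w2   [Box-rule on 4 via w0Rw2]
15. q, w2   [Box-rule on 6 via w0Rw2]
Accessibility: w0Rw0, w0Rw1, w0Rw2, w1Rw0, w1Rw1, w2Rw0, w2Rw2
Branch closes: q and not q both at w2.
All branches of the tableau close; one closing branch shown above.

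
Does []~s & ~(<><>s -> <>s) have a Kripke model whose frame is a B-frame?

1. []~s & ~(<><>s -> <>s), 0
2. []~s, 0
3. ~(<><>s -> <>s), 0
4. <><>s, 0
5. ~<>s, 0
6. ~s, 0
7. <>s, 1
8. ~s, 1
9. s, 2
Accessibility: 0R0, 0R1, 1R0, 1R1, 1R2, 2R1, 2R2

Satisfiable (open branch found)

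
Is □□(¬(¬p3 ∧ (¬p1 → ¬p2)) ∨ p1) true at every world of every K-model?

Tableau for the negation ¬□□(¬(¬p3 ∧ (¬p1 → ¬p2)) ∨ p1):
1. ¬□□(¬(¬p3 ∧ (¬p1 → ¬p2)) ∨ p1), w0
2. ¬□(¬(¬p3 ∧ (¬p1 → ¬p2)) ∨ p1), w1
3. ¬(¬(¬p3 ∧ (¬p1 → ¬p2)) ∨ p1), w2
4. ¬p3 ∧ (¬p1 → ¬p2), w2
5. ¬p1, w2
6. ¬p3, w2
7. ¬p1 → ¬p2, w2
8. ¬p2, w2
Accessibility: w0Rw1, w1Rw2
The negation has an open branch (countermodel exists).

Invalid (countermodel exists)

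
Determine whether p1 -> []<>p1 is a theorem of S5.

Tableau for the negation ~(p1 -> []<>p1):
1. ~(p1 -> []<>p1), 0
2. p1, 0
3. ~[]<>p1, 0
4. ~<>p1, 1
5. ~p1, 0
Accessibility: 0R0, 0R1, 1R0, 1R1
Branch closes: p1 and ~p1 both at 0.
Every branch of the negation's tableau closes; the branch above is one of them.

Valid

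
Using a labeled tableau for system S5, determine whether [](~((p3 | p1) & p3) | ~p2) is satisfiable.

1. [](~((p3 | p1) & p3) | ~p2), w0
2. ~((p3 | p1) & p3) | ~p2, w0
3. ~p2, w0
Accessibility: w0Rw0

Yes, satisfiable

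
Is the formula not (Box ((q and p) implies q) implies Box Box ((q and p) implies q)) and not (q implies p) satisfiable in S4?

No, unsatisfiable

1. not (Box ((q and p) implies q) implies Box Box ((q and p) implies q)) and not (q implies p), 0
2. not (Box ((q and p) implies q) implies Box Box ((q and p) implies q)), 0
3. not (q implies p), 0
4. Box ((q and p) implies q), 0
5. not Box Box ((q and p) implies q), 0
6. q, 0
7. not p, 0
8. (q and p) implies q, 0
9. not (q and p), 0
10. not Box ((q and p) implies q), 1
11. (q and p) implies q, 1
12. not (q and p), 1
13. not p, 1
14. not ((q and p) implies q), 2
15. q and p, 2
16. not q, 2
17. q, 2
18. p, 2
Accessibility: 0R0, 0R1, 0R2, 1R1, 1R2, 2R2
Branch closes: q and not q both at 2.
(One branch shown.) All branches close.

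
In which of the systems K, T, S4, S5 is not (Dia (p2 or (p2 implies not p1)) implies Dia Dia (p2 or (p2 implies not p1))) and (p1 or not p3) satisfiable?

K-tableau for the formula:
1. not (Dia (p2 or (p2 implies not p1)) implies Dia Dia (p2 or (p2 implies not p1))) and (p1 or not p3), 0
2. not (Dia (p2 or (p2 implies not p1)) implies Dia Dia (p2 or (p2 implies not p1))), 0   [and-rule on 1]
3. p1 or not p3, 0   [and-rule on 1]
4. Dia (p2 or (p2 implies not p1)), 0   [neg-implies-rule on 2]
5. not Dia Dia (p2 or (p2 implies not p1)), 0   [neg-implies-rule on 2]
6. not p3, 0   [or-rule on 3 (branches; this branch)]
7. p2 or (p2 implies not p1), 1   [Dia-rule on 4: fresh world 1, 0R1]
8. not Dia (p2 or (p2 implies not p1)), 1   [neg-Dia-rule on 5 via 0R1]
9. p2 implies not p1, 1   [or-rule on 7 (branches; this branch)]
10. not p1, 1   [implies-rule on 9 (branches; this branch)]
Accessibility: 0R1
Complete open branch: satisfiable in K.
T-tableau for the formula:
1. not (Dia (p2 or (p2 implies not p1)) implies Dia Dia (p2 or (p2 implies not p1))) and (p1 or not p3), 0
2. not (Dia (p2 or (p2 implies not p1)) implies Dia Dia (p2 or (p2 implies not p1))), 0   [and-rule on 1]
3. p1 or not p3, 0   [and-rule on 1]
4. Dia (p2 or (p2 implies not p1)), 0   [neg-implies-rule on 2]
5. not Dia Dia (p2 or (p2 implies not p1)), 0   [neg-implies-rule on 2]
6. not Dia (p2 or (p2 implies not p1)), 0   [neg-Dia-rule on 5 via 0R0]
7. not (p2 or (p2 implies not p1)), 0   [neg-Dia-rule on 6 via 0R0]
8. not p2, 0   [neg-or-rule on 7]
9. not (p2 implies not p1), 0   [neg-or-rule on 7]
10. p2, 0   [neg-implies-rule on 9]
11. p1, 0   [neg-implies-rule on 9]
Accessibility: 0R0
Branch closes: p2 and not p2 both at 0.
Every branch closes (one shown): unsatisfiable in T, hence also in S4, S5 (every S4/S5-frame is a T-frame).

K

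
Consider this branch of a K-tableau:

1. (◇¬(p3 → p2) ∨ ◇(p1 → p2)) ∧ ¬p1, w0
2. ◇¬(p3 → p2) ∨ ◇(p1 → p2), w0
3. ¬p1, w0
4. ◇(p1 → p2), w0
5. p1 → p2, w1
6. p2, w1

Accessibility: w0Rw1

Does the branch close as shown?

Not closed

No world carries both an atom and its negation.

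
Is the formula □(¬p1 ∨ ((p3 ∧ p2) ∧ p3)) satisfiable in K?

Yes, satisfiable

1. □(¬p1 ∨ ((p3 ∧ p2) ∧ p3)), u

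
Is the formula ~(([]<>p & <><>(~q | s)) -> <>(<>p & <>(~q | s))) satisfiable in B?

No, unsatisfiable

1. ~(([]<>p & <><>(~q | s)) -> <>(<>p & <>(~q | s))), 0
2. []<>p & <><>(~q | s), 0   [~->-rule on 1]
3. ~<>(<>p & <>(~q | s)), 0   [~->-rule on 1]
4. []<>p, 0   [&-rule on 2]
5. <><>(~q | s), 0   [&-rule on 2]
6. ~(<>p & <>(~q | s)), 0   [~<>-rule on 3 via 0R0]
7. <>p, 0   [[]-rule on 4 via 0R0]
8. ~<>(~q | s), 0   [~&-rule on 6 (branches; this branch)]
9. ~(~q | s), 0   [~<>-rule on 8 via 0R0]
10. q, 0   [~|-rule on 9]
11. ~s, 0   [~|-rule on 9]
12. <>(~q | s), 1   [<>-rule on 5: fresh world 1, 0R1]
13. ~(<>p & <>(~q | s)), 1   [~<>-rule on 3 via 0R1]
14. <>p, 1   [[]-rule on 4 via 0R1]
15. ~(~q | s), 1   [~<>-rule on 8 via 0R1]
16. q, 1   [~|-rule on 15]
17. ~s, 1   [~|-rule on 15]
18. ~<>p, 1   [~&-rule on 13 (branches; this branch)]
19. ~p, 0   [~<>-rule on 18 via 1R0]
20. ~p, 1   [~<>-rule on 18 via 1R1]
21. p, 2   [<>-rule on 7: fresh world 2, 0R2]
22. ~(<>p & <>(~q | s)), 2   [~<>-rule on 3 via 0R2]
23. <>p, 2   [[]-rule on 4 via 0R2]
24. ~(~q | s), 2   [~<>-rule on 8 via 0R2]
25. q, 2   [~|-rule on 24]
26. ~s, 2   [~|-rule on 24]
27. ~<>(~q | s), 2   [~&-rule on 22 (branches; this branch)]
28. ~q | s, 3   [<>-rule on 12: fresh world 3, 1R3]
29. ~p, 3   [~<>-rule on 18 via 1R3]
30. s, 3   [|-rule on 28 (branches; this branch)]
31. p, 4   [<>-rule on 14: fresh world 4, 1R4]
32. ~p, 4   [~<>-rule on 18 via 1R4]
Accessibility: 0R0, 0R1, 0R2, 1R0, 1R1, 1R3, 1R4, 2R0, 2R2, 3R1, 3R3, 4R1, 4R4
Branch closes: p and ~p both at 4.
(One branch shown.) All branches close.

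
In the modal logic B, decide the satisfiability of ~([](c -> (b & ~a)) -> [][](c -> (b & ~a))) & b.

1. ~([](c -> (b & ~a)) -> [][](c -> (b & ~a))) & b, w0
2. ~([](c -> (b & ~a)) -> [][](c -> (b & ~a))), w0   [&-rule on 1]
3. b, w0   [&-rule on 1]
4. [](c -> (b & ~a)), w0   [~->-rule on 2]
5. ~[][](c -> (b & ~a)), w0   [~->-rule on 2]
6. c -> (b & ~a), w0   [[]-rule on 4 via w0Rw0]
7. b & ~a, w0   [->-rule on 6 (branches; this branch)]
8. ~a, w0   [&-rule on 7]
9. ~[](c -> (b & ~a)), w1   [~[]-rule on 5: fresh world w1, w0Rw1]
10. c -> (b & ~a), w1   [[]-rule on 4 via w0Rw1]
11. b & ~a, w1   [->-rule on 10 (branches; this branch)]
12. b, w1   [&-rule on 11]
13. ~a, w1   [&-rule on 11]
14. ~(c -> (b & ~a)), w2   [~[]-rule on 9: fresh world w2, w1Rw2]
15. c, w2   [~->-rule on 14]
16. ~(b & ~a), w2   [~->-rule on 14]
17. a, w2   [~&-rule on 16 (branches; this branch)]
Accessibility: w0Rw0, w0Rw1, w1Rw0, w1Rw1, w1Rw2, w2Rw1, w2Rw2

Satisfiable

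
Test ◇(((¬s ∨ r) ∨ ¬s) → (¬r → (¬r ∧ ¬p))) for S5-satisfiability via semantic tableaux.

1. ◇(((¬s ∨ r) ∨ ¬s) → (¬r → (¬r ∧ ¬p))), 0
2. ((¬s ∨ r) ∨ ¬s) → (¬r → (¬r ∧ ¬p)), 1
3. ¬r → (¬r ∧ ¬p), 1
4. ¬r ∧ ¬p, 1
5. ¬r, 1
6. ¬p, 1
Accessibility: 0R0, 0R1, 1R0, 1R1

Satisfiable (open branch found)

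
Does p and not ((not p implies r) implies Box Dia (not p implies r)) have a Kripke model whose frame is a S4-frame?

Yes, satisfiable

1. p and not ((not p implies r) implies Box Dia (not p implies r)), u
2. p, u   [and-rule on 1]
3. not ((not p implies r) implies Box Dia (not p implies r)), u   [and-rule on 1]
4. not p implies r, u   [neg-implies-rule on 3]
5. not Box Dia (not p implies r), u   [neg-implies-rule on 3]
6. r, u   [implies-rule on 4 (branches; this branch)]
7. not Dia (not p implies r), v   [neg-Box-rule on 5: fresh world v, uRv]
8. not (not p implies r), v   [neg-Dia-rule on 7 via vRv]
9. not p, v   [neg-implies-rule on 8]
10. not r, v   [neg-implies-rule on 8]
Accessibility: uRu, uRv, vRv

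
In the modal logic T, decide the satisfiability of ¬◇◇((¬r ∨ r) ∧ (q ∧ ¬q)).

1. ¬◇◇((¬r ∨ r) ∧ (q ∧ ¬q)), w0
2. ¬◇((¬r ∨ r) ∧ (q ∧ ¬q)), w0
3. ¬((¬r ∨ r) ∧ (q ∧ ¬q)), w0
4. ¬(q ∧ ¬q), w0
5. q, w0
Accessibility: w0Rw0

Yes, satisfiable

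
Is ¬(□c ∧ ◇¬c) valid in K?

Tableau for the negation □c ∧ ◇¬c:
1. □c ∧ ◇¬c, u
2. □c, u
3. ◇¬c, u
4. ¬c, v
5. c, v
Accessibility: uRv
Branch closes: c and ¬c both at v.
All branches of the negation close; one closing branch shown above.

Valid in K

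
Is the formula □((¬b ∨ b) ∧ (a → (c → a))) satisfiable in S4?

1. □((¬b ∨ b) ∧ (a → (c → a))), 0
2. (¬b ∨ b) ∧ (a → (c → a)), 0   [□-rule on 1 via 0R0]
3. ¬b ∨ b, 0   [∧-rule on 2]
4. a → (c → a), 0   [∧-rule on 2]
5. b, 0   [∨-rule on 3 (branches; this branch)]
6. c → a, 0   [→-rule on 4 (branches; this branch)]
7. a, 0   [→-rule on 6 (branches; this branch)]
Accessibility: 0R0

Yes, satisfiable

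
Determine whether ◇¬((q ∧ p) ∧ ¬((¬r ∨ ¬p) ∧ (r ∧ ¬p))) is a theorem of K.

Invalid (countermodel exists)

Tableau for the negation ¬◇¬((q ∧ p) ∧ ¬((¬r ∨ ¬p) ∧ (r ∧ ¬p))):
1. ¬◇¬((q ∧ p) ∧ ¬((¬r ∨ ¬p) ∧ (r ∧ ¬p))), w0
The negation has an open branch (countermodel exists).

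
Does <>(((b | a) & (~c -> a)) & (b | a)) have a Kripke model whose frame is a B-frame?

1. <>(((b | a) & (~c -> a)) & (b | a)), w0
2. ((b | a) & (~c -> a)) & (b | a), w1
3. (b | a) & (~c -> a), w1
4. b | a, w1
5. ~c -> a, w1
6. a, w1
Accessibility: w0Rw0, w0Rw1, w1Rw0, w1Rw1

Yes, satisfiable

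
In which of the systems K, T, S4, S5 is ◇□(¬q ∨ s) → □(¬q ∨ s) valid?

S5-tableau for the negation ¬(◇□(¬q ∨ s) → □(¬q ∨ s)):
1. ¬(◇□(¬q ∨ s) → □(¬q ∨ s)), 0
2. ◇□(¬q ∨ s), 0   [¬→-rule on 1]
3. ¬□(¬q ∨ s), 0   [¬→-rule on 1]
4. □(¬q ∨ s), 1   [◇-rule on 2: fresh world 1, 0R1]
5. ¬q ∨ s, 0   [□-rule on 4 via 1R0]
6. ¬q ∨ s, 1   [□-rule on 4 via 1R1]
7. s, 0   [∨-rule on 5 (branches; this branch)]
8. s, 1   [∨-rule on 6 (branches; this branch)]
9. ¬(¬q ∨ s), 2   [¬□-rule on 3: fresh world 2, 0R2]
10. q, 2   [¬∨-rule on 9]
11. ¬s, 2   [¬∨-rule on 9]
12. ¬q ∨ s, 2   [□-rule on 4 via 1R2]
13. s, 2   [∨-rule on 12 (branches; this branch)]
Accessibility: 0R0, 0R1, 0R2, 1R0, 1R1, 1R2, 2R0, 2R1, 2R2
Branch closes: s and ¬s both at 2.
Every branch closes (one shown): valid in S5.
S4-tableau for the negation ¬(◇□(¬q ∨ s) → □(¬q ∨ s)):
1. ¬(◇□(¬q ∨ s) → □(¬q ∨ s)), 0
2. ◇□(¬q ∨ s), 0   [¬→-rule on 1]
3. ¬□(¬q ∨ s), 0   [¬→-rule on 1]
4. □(¬q ∨ s), 1   [◇-rule on 2: fresh world 1, 0R1]
5. ¬q ∨ s, 1   [□-rule on 4 via 1R1]
6. s, 1   [∨-rule on 5 (branches; this branch)]
7. ¬(¬q ∨ s), 2   [¬□-rule on 3: fresh world 2, 0R2]
8. q, 2   [¬∨-rule on 7]
9. ¬s, 2   [¬∨-rule on 7]
Accessibility: 0R0, 0R1, 0R2, 1R1, 2R2
Complete open branch: countermodel on an S4-frame, so not valid in S4, nor in K, T (the same frame is also a K-frame and a T-frame).

S5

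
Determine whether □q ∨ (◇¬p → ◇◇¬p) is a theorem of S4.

Tableau for the negation ¬(□q ∨ (◇¬p → ◇◇¬p)):
1. ¬(□q ∨ (◇¬p → ◇◇¬p)), 0
2. ¬□q, 0
3. ¬(◇¬p → ◇◇¬p), 0
4. ◇¬p, 0
5. ¬◇◇¬p, 0
6. ¬◇¬p, 0
7. p, 0
8. ¬q, 1
9. ¬◇¬p, 1
10. p, 1
11. ¬p, 2
12. ¬◇¬p, 2
13. p, 2
Accessibility: 0R0, 0R1, 0R2, 1R1, 2R2
Branch closes: p and ¬p both at 2.
Every branch of the negation's tableau closes; the branch above is one of them.

Yes, valid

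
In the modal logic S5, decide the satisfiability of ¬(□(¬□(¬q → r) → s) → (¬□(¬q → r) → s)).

No, unsatisfiable

1. ¬(□(¬□(¬q → r) → s) → (¬□(¬q → r) → s)), u
2. □(¬□(¬q → r) → s), u   [¬→-rule on 1]
3. ¬(¬□(¬q → r) → s), u   [¬→-rule on 1]
4. ¬□(¬q → r), u   [¬→-rule on 3]
5. ¬s, u   [¬→-rule on 3]
6. ¬□(¬q → r) → s, u   [□-rule on 2 via uRu]
7. □(¬q → r), u   [→-rule on 6 (branches; this branch)]
8. ¬q → r, u   [□-rule on 7 via uRu]
9. r, u   [→-rule on 8 (branches; this branch)]
10. ¬(¬q → r), v   [¬□-rule on 4: fresh world v, uRv]
11. ¬q, v   [¬→-rule on 10]
12. ¬r, v   [¬→-rule on 10]
13. ¬□(¬q → r) → s, v   [□-rule on 2 via uRv]
14. ¬q → r, v   [□-rule on 7 via uRv]
15. s, v   [→-rule on 13 (branches; this branch)]
16. r, v   [→-rule on 14 (branches; this branch)]
Accessibility: uRu, uRv, vRu, vRv
Branch closes: r and ¬r both at v.
(One branch shown.) All branches close.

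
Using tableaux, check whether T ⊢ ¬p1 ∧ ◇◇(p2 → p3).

Tableau for the negation ¬(¬p1 ∧ ◇◇(p2 → p3)):
1. ¬(¬p1 ∧ ◇◇(p2 → p3)), u
2. ¬◇◇(p2 → p3), u
3. ¬◇(p2 → p3), u
4. ¬(p2 → p3), u
5. p2, u
6. ¬p3, u
Accessibility: uRu
The negation has an open branch (countermodel exists).

No, not valid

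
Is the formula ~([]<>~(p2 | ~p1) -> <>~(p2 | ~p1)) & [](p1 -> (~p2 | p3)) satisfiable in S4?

Unsatisfiable

1. ~([]<>~(p2 | ~p1) -> <>~(p2 | ~p1)) & [](p1 -> (~p2 | p3)), u
2. ~([]<>~(p2 | ~p1) -> <>~(p2 | ~p1)), u   [&-rule on 1]
3. [](p1 -> (~p2 | p3)), u   [&-rule on 1]
4. []<>~(p2 | ~p1), u   [~->-rule on 2]
5. ~<>~(p2 | ~p1), u   [~->-rule on 2]
6. p1 -> (~p2 | p3), u   [[]-rule on 3 via uRu]
7. <>~(p2 | ~p1), u   [[]-rule on 4 via uRu]
8. p2 | ~p1, u   [~<>-rule on 5 via uRu]
9. ~p2 | p3, u   [->-rule on 6 (branches; this branch)]
10. ~p1, u   [|-rule on 8 (branches; this branch)]
11. p3, u   [|-rule on 9 (branches; this branch)]
12. ~(p2 | ~p1), v   [<>-rule on 7: fresh world v, uRv]
13. ~p2, v   [~|-rule on 12]
14. p1, v   [~|-rule on 12]
15. p1 -> (~p2 | p3), v   [[]-rule on 3 via uRv]
16. <>~(p2 | ~p1), v   [[]-rule on 4 via uRv]
17. p2 | ~p1, v   [~<>-rule on 5 via uRv]
18. ~p2 | p3, v   [->-rule on 15 (branches; this branch)]
19. ~p1, v   [|-rule on 17 (branches; this branch)]
Accessibility: uRu, uRv, vRv
Branch closes: p1 and ~p1 both at v.
(One branch shown.) All branches close.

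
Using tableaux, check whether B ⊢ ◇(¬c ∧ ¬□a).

Tableau for the negation ¬◇(¬c ∧ ¬□a):
1. ¬◇(¬c ∧ ¬□a), w0
2. ¬(¬c ∧ ¬□a), w0
3. □a, w0
4. a, w0
Accessibility: w0Rw0
The negation has an open branch (countermodel exists).

Not valid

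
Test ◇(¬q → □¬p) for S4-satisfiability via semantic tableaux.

1. ◇(¬q → □¬p), u
2. ¬q → □¬p, v
3. □¬p, v
4. ¬p, v
Accessibility: uRu, uRv, vRv

Satisfiable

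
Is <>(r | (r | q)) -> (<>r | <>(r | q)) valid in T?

Tableau for the negation ~(<>(r | (r | q)) -> (<>r | <>(r | q))):
1. ~(<>(r | (r | q)) -> (<>r | <>(r | q))), u
2. <>(r | (r | q)), u
3. ~(<>r | <>(r | q)), u
4. ~<>r, u
5. ~<>(r | q), u
6. ~r, u
7. ~(r | q), u
8. ~q, u
9. r | (r | q), v
10. ~r, v
11. ~(r | q), v
12. ~q, v
13. r | q, v
14. q, v
Accessibility: uRu, uRv, vRv
Branch closes: q and ~q both at v.
Every branch of the negation's tableau closes; the branch above is one of them.

Yes, valid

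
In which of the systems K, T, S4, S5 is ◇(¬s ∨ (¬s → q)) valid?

T, S4, S5

K-tableau for the negation ¬◇(¬s ∨ (¬s → q)):
1. ¬◇(¬s ∨ (¬s → q)), 0
Complete open branch: countermodel on a K-frame, so not valid in K.
T-tableau for the negation ¬◇(¬s ∨ (¬s → q)):
1. ¬◇(¬s ∨ (¬s → q)), 0
2. ¬(¬s ∨ (¬s → q)), 0
3. s, 0
4. ¬(¬s → q), 0
5. ¬s, 0
6. ¬q, 0
Accessibility: 0R0
Branch closes: s and ¬s both at 0.
Every branch closes (one shown): valid in T, hence also in S4, S5 (every theorem of T is a theorem of S4 and S5).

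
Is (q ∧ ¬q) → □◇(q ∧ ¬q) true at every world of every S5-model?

Valid in S5

Tableau for the negation ¬((q ∧ ¬q) → □◇(q ∧ ¬q)):
1. ¬((q ∧ ¬q) → □◇(q ∧ ¬q)), 0
2. q ∧ ¬q, 0
3. ¬□◇(q ∧ ¬q), 0
4. q, 0
5. ¬q, 0
Accessibility: 0R0
Branch closes: q and ¬q both at 0.
All branches of the negation close; one closing branch shown above.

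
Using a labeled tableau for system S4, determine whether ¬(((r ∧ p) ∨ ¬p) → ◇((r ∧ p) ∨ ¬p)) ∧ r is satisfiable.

1. ¬(((r ∧ p) ∨ ¬p) → ◇((r ∧ p) ∨ ¬p)) ∧ r, w0
2. ¬(((r ∧ p) ∨ ¬p) → ◇((r ∧ p) ∨ ¬p)), w0   [∧-rule on 1]
3. r, w0   [∧-rule on 1]
4. (r ∧ p) ∨ ¬p, w0   [¬→-rule on 2]
5. ¬◇((r ∧ p) ∨ ¬p), w0   [¬→-rule on 2]
6. ¬((r ∧ p) ∨ ¬p), w0   [¬◇-rule on 5 via w0Rw0]
7. ¬(r ∧ p), w0   [¬∨-rule on 6]
8. p, w0   [¬∨-rule on 6]
9. r ∧ p, w0   [∨-rule on 4 (branches; this branch)]
10. ¬p, w0   [¬∧-rule on 7 (branches; this branch)]
Accessibility: w0Rw0
Branch closes: p and ¬p both at w0.
(One branch shown.) All branches close.

Unsatisfiable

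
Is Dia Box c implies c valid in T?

No, not valid

Tableau for the negation not (Dia Box c implies c):
1. not (Dia Box c implies c), 0
2. Dia Box c, 0   [neg-implies-rule on 1]
3. not c, 0   [neg-implies-rule on 1]
4. Box c, 1   [Dia-rule on 2: fresh world 1, 0R1]
5. c, 1   [Box-rule on 4 via 1R1]
Accessibility: 0R0, 0R1, 1R1
The negation has an open branch (countermodel exists).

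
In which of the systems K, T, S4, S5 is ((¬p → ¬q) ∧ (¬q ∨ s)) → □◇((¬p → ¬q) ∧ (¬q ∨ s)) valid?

S5-tableau for the negation ¬(((¬p → ¬q) ∧ (¬q ∨ s)) → □◇((¬p → ¬q) ∧ (¬q ∨ s))):
1. ¬(((¬p → ¬q) ∧ (¬q ∨ s)) → □◇((¬p → ¬q) ∧ (¬q ∨ s))), w0
2. (¬p → ¬q) ∧ (¬q ∨ s), w0
3. ¬□◇((¬p → ¬q) ∧ (¬q ∨ s)), w0
4. ¬p → ¬q, w0
5. ¬q ∨ s, w0
6. ¬q, w0
7. s, w0
8. ¬◇((¬p → ¬q) ∧ (¬q ∨ s)), w1
9. ¬((¬p → ¬q) ∧ (¬q ∨ s)), w0
10. ¬((¬p → ¬q) ∧ (¬q ∨ s)), w1
11. ¬(¬q ∨ s), w0
12. q, w0
13. ¬s, w0
Accessibility: w0Rw0, w0Rw1, w1Rw0, w1Rw1
Branch closes: q and ¬q both at w0.
Every branch closes (one shown): valid in S5.
S4-tableau for the negation ¬(((¬p → ¬q) ∧ (¬q ∨ s)) → □◇((¬p → ¬q) ∧ (¬q ∨ s))):
1. ¬(((¬p → ¬q) ∧ (¬q ∨ s)) → □◇((¬p → ¬q) ∧ (¬q ∨ s))), w0
2. (¬p → ¬q) ∧ (¬q ∨ s), w0
3. ¬□◇((¬p → ¬q) ∧ (¬q ∨ s)), w0
4. ¬p → ¬q, w0
5. ¬q ∨ s, w0
6. ¬q, w0
7. s, w0
8. ¬◇((¬p → ¬q) ∧ (¬q ∨ s)), w1
9. ¬((¬p → ¬q) ∧ (¬q ∨ s)), w1
10. ¬(¬q ∨ s), w1
11. q, w1
12. ¬s, w1
Accessibility: w0Rw0, w0Rw1, w1Rw1
Complete open branch: countermodel on an S4-frame, so not valid in S4, nor in K, T (the same frame is also a K-frame and a T-frame).

S5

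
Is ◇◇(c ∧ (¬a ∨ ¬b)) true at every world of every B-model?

No, not valid

Tableau for the negation ¬◇◇(c ∧ (¬a ∨ ¬b)):
1. ¬◇◇(c ∧ (¬a ∨ ¬b)), 0
2. ¬◇(c ∧ (¬a ∨ ¬b)), 0   [¬◇-rule on 1 via 0R0]
3. ¬(c ∧ (¬a ∨ ¬b)), 0   [¬◇-rule on 2 via 0R0]
4. ¬(¬a ∨ ¬b), 0   [¬∧-rule on 3 (branches; this branch)]
5. a, 0   [¬∨-rule on 4]
6. b, 0   [¬∨-rule on 4]
Accessibility: 0R0
The negation has an open branch (countermodel exists).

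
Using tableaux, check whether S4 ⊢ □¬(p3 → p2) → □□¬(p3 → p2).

Valid in S4

Tableau for the negation ¬(□¬(p3 → p2) → □□¬(p3 → p2)):
1. ¬(□¬(p3 → p2) → □□¬(p3 → p2)), w0
2. □¬(p3 → p2), w0
3. ¬□□¬(p3 → p2), w0
4. ¬(p3 → p2), w0
5. p3, w0
6. ¬p2, w0
7. ¬□¬(p3 → p2), w1
8. ¬(p3 → p2), w1
9. p3, w1
10. ¬p2, w1
11. p3 → p2, w2
12. ¬(p3 → p2), w2
13. p3, w2
14. ¬p2, w2
15. p2, w2
Accessibility: w0Rw0, w0Rw1, w0Rw2, w1Rw1, w1Rw2, w2Rw2
Branch closes: p2 and ¬p2 both at w2.
Every branch of the negation's tableau closes; the branch above is one of them.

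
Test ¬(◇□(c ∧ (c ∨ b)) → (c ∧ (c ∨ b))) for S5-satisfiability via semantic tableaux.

Unsatisfiable (every branch closes)

1. ¬(◇□(c ∧ (c ∨ b)) → (c ∧ (c ∨ b))), u
2. ◇□(c ∧ (c ∨ b)), u
3. ¬(c ∧ (c ∨ b)), u
4. ¬(c ∨ b), u
5. ¬c, u
6. ¬b, u
7. □(c ∧ (c ∨ b)), v
8. c ∧ (c ∨ b), u
9. c, u
10. c ∨ b, u
Accessibility: uRu, uRv, vRu, vRv
Branch closes: c and ¬c both at u.
All branches of the tableau close; one closing branch shown above.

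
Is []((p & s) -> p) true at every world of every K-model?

Tableau for the negation ~[]((p & s) -> p):
1. ~[]((p & s) -> p), 0
2. ~((p & s) -> p), 1   [~[]-rule on 1: fresh world 1, 0R1]
3. p & s, 1   [~->-rule on 2]
4. ~p, 1   [~->-rule on 2]
5. p, 1   [&-rule on 3]
6. s, 1   [&-rule on 3]
Accessibility: 0R1
Branch closes: p and ~p both at 1.
All branches of the negation close; one closing branch shown above.

Yes, valid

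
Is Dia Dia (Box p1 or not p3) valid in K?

Tableau for the negation not Dia Dia (Box p1 or not p3):
1. not Dia Dia (Box p1 or not p3), u
The negation has an open branch (countermodel exists).

Not valid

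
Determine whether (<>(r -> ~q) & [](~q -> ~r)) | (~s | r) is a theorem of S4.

Tableau for the negation ~((<>(r -> ~q) & [](~q -> ~r)) | (~s | r)):
1. ~((<>(r -> ~q) & [](~q -> ~r)) | (~s | r)), 0
2. ~(<>(r -> ~q) & [](~q -> ~r)), 0   [~|-rule on 1]
3. ~(~s | r), 0   [~|-rule on 1]
4. s, 0   [~|-rule on 3]
5. ~r, 0   [~|-rule on 3]
6. ~[](~q -> ~r), 0   [~&-rule on 2 (branches; this branch)]
7. ~(~q -> ~r), 1   [~[]-rule on 6: fresh world 1, 0R1]
8. ~q, 1   [~->-rule on 7]
9. r, 1   [~->-rule on 7]
Accessibility: 0R0, 0R1, 1R1
The negation has an open branch (countermodel exists).

Not valid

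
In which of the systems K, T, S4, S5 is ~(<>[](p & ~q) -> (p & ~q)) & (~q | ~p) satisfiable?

K, T, S4

S5-tableau for the formula:
1. ~(<>[](p & ~q) -> (p & ~q)) & (~q | ~p), 0
2. ~(<>[](p & ~q) -> (p & ~q)), 0
3. ~q | ~p, 0
4. <>[](p & ~q), 0
5. ~(p & ~q), 0
6. ~p, 0
7. q, 0
8. [](p & ~q), 1
9. p & ~q, 0
10. p, 0
11. ~q, 0
Accessibility: 0R0, 0R1, 1R0, 1R1
Branch closes: p and ~p both at 0.
Every branch closes (one shown): unsatisfiable in S5.
S4-tableau for the formula:
1. ~(<>[](p & ~q) -> (p & ~q)) & (~q | ~p), 0
2. ~(<>[](p & ~q) -> (p & ~q)), 0
3. ~q | ~p, 0
4. <>[](p & ~q), 0
5. ~(p & ~q), 0
6. ~p, 0
7. q, 0
8. [](p & ~q), 1
9. p & ~q, 1
10. p, 1
11. ~q, 1
Accessibility: 0R0, 0R1, 1R1
Complete open branch: satisfiable in S4, hence also in K, T (this S4-model is also a K-model and a T-model).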